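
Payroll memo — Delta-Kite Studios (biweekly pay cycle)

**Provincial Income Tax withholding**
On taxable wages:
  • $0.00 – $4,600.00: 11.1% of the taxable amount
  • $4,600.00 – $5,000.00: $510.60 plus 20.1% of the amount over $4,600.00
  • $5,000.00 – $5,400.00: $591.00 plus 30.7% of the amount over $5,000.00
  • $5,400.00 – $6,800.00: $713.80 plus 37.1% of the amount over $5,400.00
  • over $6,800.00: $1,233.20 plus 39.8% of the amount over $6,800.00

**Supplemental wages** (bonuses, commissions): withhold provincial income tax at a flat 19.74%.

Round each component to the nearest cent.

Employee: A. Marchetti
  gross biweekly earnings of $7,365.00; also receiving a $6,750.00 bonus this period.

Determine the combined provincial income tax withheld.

Provincial Income Tax: taxable = $7,365.00
  $1,233.20 + 39.8% × ($7,365.00 − $6,800.00) = $1,233.20 + 39.8% × $565.00 = $1,458.07
Supplemental (19.74% flat on bonus): 19.74% × $6,750.00 = $1,332.45
Total provincial income tax: $1,458.07 + $1,332.45 = $2,790.52

$2,790.52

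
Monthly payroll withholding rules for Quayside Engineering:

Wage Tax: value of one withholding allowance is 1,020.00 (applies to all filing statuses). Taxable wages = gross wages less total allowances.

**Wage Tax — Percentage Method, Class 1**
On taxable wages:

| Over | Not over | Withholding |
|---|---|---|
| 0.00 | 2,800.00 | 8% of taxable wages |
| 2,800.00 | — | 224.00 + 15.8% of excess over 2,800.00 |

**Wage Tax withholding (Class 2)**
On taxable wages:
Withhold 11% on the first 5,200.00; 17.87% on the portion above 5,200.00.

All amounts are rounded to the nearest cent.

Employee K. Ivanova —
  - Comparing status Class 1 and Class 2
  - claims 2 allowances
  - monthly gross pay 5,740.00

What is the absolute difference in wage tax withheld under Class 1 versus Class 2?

40.80

Wage Tax (Class 1): taxable = 5,740.00 − 2×1,020.00 = 3,700.00
  224.00 + 15.8% × (3,700.00 − 2,800.00) = 224.00 + 15.8% × 900.00 = 366.20
Wage Tax (Class 2): taxable = 5,740.00 − 2×1,020.00 = 3,700.00
  11% × 3,700.00 = 407.00
Difference: |366.20 − 407.00| = 40.80 (higher under Class 2)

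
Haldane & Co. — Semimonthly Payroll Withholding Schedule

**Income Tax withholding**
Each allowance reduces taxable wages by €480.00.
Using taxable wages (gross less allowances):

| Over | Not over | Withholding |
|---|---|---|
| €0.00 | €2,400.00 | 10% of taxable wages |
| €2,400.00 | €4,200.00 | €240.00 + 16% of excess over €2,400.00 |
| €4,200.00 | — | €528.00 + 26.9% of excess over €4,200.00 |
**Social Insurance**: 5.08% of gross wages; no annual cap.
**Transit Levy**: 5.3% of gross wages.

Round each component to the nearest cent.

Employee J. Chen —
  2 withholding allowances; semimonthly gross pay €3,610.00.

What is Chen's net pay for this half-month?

Income Tax: taxable = €3,610.00 − 2×€480.00 = €2,650.00
  €240.00 + 16% × (€2,650.00 − €2,400.00) = €240.00 + 16% × €250.00 = €280.00
Social Insurance: 5.08% × €3,610.00 = €183.39
Transit Levy: 5.3% × €3,610.00 = €191.33
Total withheld: €280.00 + €183.39 + €191.33 = €654.72
Net pay: €3,610.00 − €654.72 = €2,955.28

€2,955.28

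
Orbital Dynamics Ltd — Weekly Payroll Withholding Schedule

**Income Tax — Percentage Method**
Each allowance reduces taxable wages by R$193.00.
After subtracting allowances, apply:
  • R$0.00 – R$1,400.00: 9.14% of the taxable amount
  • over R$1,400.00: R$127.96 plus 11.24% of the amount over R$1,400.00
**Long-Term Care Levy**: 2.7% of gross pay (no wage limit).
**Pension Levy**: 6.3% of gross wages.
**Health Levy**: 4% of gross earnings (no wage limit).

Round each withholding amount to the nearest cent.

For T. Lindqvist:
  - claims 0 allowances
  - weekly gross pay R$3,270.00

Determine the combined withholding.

Income Tax: taxable = R$3,270.00
  R$127.96 + 11.24% × (R$3,270.00 − R$1,400.00) = R$127.96 + 11.24% × R$1,870.00 = R$338.15
Long-Term Care Levy: 2.7% × R$3,270.00 = R$88.29
Pension Levy: 6.3% × R$3,270.00 = R$206.01
Health Levy: 4% × R$3,270.00 = R$130.80
Total: R$338.15 + R$88.29 + R$206.01 + R$130.80 = R$763.25

R$763.25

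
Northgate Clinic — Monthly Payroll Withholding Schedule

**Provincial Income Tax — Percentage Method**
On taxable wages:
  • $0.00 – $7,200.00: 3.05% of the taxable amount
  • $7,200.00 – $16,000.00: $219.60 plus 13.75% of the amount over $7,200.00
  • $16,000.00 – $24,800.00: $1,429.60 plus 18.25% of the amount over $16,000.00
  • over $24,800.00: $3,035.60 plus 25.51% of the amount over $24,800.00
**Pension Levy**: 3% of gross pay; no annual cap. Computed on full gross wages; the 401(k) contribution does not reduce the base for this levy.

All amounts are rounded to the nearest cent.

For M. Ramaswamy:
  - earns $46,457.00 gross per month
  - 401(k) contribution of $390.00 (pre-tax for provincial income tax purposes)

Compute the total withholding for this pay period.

$9,854.52

Provincial Income Tax: taxable = $46,457.00 − $390.00 = $46,067.00
  $3,035.60 + 25.51% × ($46,067.00 − $24,800.00) = $3,035.60 + 25.51% × $21,267.00 = $8,460.81
Pension Levy: 3% × $46,457.00 = $1,393.71
Total: $8,460.81 + $1,393.71 = $9,854.52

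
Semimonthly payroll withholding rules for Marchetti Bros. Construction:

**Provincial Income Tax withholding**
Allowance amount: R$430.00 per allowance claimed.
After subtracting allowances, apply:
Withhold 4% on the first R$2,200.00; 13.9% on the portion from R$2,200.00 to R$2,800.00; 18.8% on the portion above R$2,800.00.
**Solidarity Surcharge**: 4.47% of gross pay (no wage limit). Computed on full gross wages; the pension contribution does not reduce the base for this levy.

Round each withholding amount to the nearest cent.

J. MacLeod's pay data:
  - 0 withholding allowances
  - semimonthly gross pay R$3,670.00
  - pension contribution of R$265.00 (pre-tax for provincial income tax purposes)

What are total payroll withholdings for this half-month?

Provincial Income Tax: taxable = R$3,670.00 − R$265.00 = R$3,405.00
  R$171.40 + 18.8% × (R$3,405.00 − R$2,800.00) = R$171.40 + 18.8% × R$605.00 = R$285.14
Solidarity Surcharge: 4.47% × R$3,670.00 = R$164.05
Total: R$285.14 + R$164.05 = R$449.19

R$449.19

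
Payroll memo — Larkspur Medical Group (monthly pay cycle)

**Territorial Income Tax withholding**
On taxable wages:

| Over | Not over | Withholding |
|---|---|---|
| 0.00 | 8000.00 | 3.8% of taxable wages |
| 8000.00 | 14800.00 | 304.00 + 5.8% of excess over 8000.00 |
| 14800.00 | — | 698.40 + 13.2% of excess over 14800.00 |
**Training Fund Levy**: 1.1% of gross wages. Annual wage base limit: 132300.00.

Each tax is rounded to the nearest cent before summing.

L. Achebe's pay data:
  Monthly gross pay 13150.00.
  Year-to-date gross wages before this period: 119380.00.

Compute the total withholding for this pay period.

744.82

Territorial Income Tax: taxable = 13150.00
  304.00 + 5.8% × (13150.00 − 8000.00) = 304.00 + 5.8% × 5150.00 = 602.70
Training Fund Levy: cap 132300.00 − YTD 119380.00 = 12920.00 subject; 1.1% × 12920.00 = 142.12
Total: 602.70 + 142.12 = 744.82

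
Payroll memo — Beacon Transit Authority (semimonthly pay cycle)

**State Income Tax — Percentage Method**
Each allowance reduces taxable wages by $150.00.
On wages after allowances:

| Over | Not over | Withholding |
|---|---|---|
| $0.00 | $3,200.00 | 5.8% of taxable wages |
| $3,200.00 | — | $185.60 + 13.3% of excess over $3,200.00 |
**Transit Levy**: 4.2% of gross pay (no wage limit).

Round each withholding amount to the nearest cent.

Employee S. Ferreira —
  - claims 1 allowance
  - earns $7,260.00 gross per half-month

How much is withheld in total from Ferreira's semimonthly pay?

State Income Tax: taxable = $7,260.00 − 1×$150.00 = $7,110.00
  $185.60 + 13.3% × ($7,110.00 − $3,200.00) = $185.60 + 13.3% × $3,910.00 = $705.63
Transit Levy: 4.2% × $7,260.00 = $304.92
Total: $705.63 + $304.92 = $1,010.55

$1,010.55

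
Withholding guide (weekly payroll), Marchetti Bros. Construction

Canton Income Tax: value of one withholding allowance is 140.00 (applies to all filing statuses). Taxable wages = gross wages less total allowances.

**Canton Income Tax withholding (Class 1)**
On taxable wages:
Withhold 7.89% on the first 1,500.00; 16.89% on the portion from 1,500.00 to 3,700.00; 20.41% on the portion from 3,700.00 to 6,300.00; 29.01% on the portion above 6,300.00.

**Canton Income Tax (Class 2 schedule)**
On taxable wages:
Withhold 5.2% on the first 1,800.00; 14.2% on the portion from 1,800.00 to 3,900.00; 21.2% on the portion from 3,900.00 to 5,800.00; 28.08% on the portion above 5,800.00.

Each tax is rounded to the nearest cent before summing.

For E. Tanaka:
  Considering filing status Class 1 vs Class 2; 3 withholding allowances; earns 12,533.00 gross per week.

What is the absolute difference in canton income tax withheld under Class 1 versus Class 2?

Canton Income Tax (Class 1): taxable = 12,533.00 − 3×140.00 = 12,113.00
  1,020.59 + 29.01% × (12,113.00 − 6,300.00) = 1,020.59 + 29.01% × 5,813.00 = 2,706.94
Canton Income Tax (Class 2): taxable = 12,533.00 − 3×140.00 = 12,113.00
  794.60 + 28.08% × (12,113.00 − 5,800.00) = 794.60 + 28.08% × 6,313.00 = 2,567.29
Difference: |2,706.94 − 2,567.29| = 139.65 (higher under Class 1)

139.65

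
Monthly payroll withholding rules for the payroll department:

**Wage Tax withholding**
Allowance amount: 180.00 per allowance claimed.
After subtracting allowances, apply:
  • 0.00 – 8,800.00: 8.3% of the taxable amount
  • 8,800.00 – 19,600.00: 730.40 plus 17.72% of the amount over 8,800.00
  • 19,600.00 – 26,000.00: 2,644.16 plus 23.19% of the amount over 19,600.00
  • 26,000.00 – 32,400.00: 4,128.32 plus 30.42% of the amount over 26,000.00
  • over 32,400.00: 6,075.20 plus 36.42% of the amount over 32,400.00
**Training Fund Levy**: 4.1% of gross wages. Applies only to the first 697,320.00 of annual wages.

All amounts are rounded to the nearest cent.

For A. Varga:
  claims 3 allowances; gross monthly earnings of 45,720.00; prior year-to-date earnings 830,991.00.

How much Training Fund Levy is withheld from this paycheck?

0.00

Training Fund Levy: YTD 830,991.00 ≥ cap 697,320.00 → 0.00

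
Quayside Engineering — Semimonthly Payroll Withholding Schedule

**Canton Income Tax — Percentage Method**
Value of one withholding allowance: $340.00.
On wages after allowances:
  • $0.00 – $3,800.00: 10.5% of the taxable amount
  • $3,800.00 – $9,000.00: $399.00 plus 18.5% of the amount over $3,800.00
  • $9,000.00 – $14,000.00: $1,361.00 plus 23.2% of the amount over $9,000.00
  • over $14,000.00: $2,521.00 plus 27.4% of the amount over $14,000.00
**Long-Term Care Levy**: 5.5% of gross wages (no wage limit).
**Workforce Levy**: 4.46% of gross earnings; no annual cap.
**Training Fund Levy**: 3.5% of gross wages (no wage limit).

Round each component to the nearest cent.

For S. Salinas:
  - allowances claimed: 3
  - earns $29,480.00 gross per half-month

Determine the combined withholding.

$10,451.05

Canton Income Tax: taxable = $29,480.00 − 3×$340.00 = $28,460.00
  $2,521.00 + 27.4% × ($28,460.00 − $14,000.00) = $2,521.00 + 27.4% × $14,460.00 = $6,483.04
Long-Term Care Levy: 5.5% × $29,480.00 = $1,621.40
Workforce Levy: 4.46% × $29,480.00 = $1,314.81
Training Fund Levy: 3.5% × $29,480.00 = $1,031.80
Total: $6,483.04 + $1,621.40 + $1,314.81 + $1,031.80 = $10,451.05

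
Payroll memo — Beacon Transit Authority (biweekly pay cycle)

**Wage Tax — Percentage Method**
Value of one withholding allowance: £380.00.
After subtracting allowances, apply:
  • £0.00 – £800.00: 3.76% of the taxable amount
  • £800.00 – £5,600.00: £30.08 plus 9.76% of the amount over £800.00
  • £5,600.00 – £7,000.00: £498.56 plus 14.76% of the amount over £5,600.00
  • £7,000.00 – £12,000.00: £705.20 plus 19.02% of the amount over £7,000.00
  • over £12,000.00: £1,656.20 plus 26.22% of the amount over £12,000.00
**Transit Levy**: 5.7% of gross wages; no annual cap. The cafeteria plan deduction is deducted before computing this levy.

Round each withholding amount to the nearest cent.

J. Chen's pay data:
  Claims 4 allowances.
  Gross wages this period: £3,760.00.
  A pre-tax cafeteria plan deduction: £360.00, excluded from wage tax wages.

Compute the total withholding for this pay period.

£329.29

Wage Tax: taxable = £3,760.00 − £360.00 − 4×£380.00 = £1,880.00
  £30.08 + 9.76% × (£1,880.00 − £800.00) = £30.08 + 9.76% × £1,080.00 = £135.49
Transit Levy: 5.7% × £3,400.00 = £193.80
Total: £135.49 + £193.80 = £329.29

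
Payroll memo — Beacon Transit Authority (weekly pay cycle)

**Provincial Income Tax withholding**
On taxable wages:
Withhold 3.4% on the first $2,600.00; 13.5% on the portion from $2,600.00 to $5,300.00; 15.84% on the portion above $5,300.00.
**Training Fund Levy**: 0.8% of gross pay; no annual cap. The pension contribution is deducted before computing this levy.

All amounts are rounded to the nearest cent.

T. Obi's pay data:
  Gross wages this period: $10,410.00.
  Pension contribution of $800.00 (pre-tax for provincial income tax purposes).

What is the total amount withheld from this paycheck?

$1,212.48

Provincial Income Tax: taxable = $10,410.00 − $800.00 = $9,610.00
  $452.90 + 15.84% × ($9,610.00 − $5,300.00) = $452.90 + 15.84% × $4,310.00 = $1,135.60
Training Fund Levy: 0.8% × $9,610.00 = $76.88
Total: $1,135.60 + $76.88 = $1,212.48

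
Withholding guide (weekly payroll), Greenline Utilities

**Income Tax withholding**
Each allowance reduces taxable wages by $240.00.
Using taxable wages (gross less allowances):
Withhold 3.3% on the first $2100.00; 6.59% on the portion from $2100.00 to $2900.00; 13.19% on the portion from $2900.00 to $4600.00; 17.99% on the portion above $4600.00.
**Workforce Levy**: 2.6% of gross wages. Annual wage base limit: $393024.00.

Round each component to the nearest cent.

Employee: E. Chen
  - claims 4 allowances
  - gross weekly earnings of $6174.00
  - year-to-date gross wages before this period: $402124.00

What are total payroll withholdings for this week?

Income Tax: taxable = $6174.00 − 4×$240.00 = $5214.00
  $346.25 + 17.99% × ($5214.00 − $4600.00) = $346.25 + 17.99% × $614.00 = $456.71
Workforce Levy: YTD $402124.00 ≥ cap $393024.00 → $0.00
Total: $456.71 + $0.00 = $456.71

$456.71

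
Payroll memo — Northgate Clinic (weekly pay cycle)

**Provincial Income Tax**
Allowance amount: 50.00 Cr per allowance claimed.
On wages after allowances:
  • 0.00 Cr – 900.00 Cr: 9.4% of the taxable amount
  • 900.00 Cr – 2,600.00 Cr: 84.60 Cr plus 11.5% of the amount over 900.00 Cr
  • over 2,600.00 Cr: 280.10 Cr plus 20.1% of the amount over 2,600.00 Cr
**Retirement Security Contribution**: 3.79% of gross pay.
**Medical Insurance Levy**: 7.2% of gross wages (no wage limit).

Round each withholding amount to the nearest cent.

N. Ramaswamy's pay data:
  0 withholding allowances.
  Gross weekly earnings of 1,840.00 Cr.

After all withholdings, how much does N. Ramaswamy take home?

Provincial Income Tax: taxable = 1,840.00 Cr
  84.60 Cr + 11.5% × (1,840.00 Cr − 900.00 Cr) = 84.60 Cr + 11.5% × 940.00 Cr = 192.70 Cr
Retirement Security Contribution: 3.79% × 1,840.00 Cr = 69.74 Cr
Medical Insurance Levy: 7.2% × 1,840.00 Cr = 132.48 Cr
Total withheld: 192.70 Cr + 69.74 Cr + 132.48 Cr = 394.92 Cr
Net pay: 1,840.00 Cr − 394.92 Cr = 1,445.08 Cr

1,445.08 Cr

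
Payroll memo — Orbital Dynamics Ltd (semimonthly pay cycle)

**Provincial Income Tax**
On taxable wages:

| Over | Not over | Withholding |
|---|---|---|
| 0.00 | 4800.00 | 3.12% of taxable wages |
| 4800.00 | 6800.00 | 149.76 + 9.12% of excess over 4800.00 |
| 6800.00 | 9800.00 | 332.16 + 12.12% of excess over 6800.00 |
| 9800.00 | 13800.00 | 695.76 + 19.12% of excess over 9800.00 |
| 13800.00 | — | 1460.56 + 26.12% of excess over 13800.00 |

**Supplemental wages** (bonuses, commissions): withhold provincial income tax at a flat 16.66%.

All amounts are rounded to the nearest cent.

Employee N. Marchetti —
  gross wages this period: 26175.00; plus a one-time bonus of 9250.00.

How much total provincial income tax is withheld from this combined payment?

Provincial Income Tax: taxable = 26175.00
  1460.56 + 26.12% × (26175.00 − 13800.00) = 1460.56 + 26.12% × 12375.00 = 4692.91
Supplemental (16.66% flat on bonus): 16.66% × 9250.00 = 1541.05
Total provincial income tax: 4692.91 + 1541.05 = 6233.96

6233.96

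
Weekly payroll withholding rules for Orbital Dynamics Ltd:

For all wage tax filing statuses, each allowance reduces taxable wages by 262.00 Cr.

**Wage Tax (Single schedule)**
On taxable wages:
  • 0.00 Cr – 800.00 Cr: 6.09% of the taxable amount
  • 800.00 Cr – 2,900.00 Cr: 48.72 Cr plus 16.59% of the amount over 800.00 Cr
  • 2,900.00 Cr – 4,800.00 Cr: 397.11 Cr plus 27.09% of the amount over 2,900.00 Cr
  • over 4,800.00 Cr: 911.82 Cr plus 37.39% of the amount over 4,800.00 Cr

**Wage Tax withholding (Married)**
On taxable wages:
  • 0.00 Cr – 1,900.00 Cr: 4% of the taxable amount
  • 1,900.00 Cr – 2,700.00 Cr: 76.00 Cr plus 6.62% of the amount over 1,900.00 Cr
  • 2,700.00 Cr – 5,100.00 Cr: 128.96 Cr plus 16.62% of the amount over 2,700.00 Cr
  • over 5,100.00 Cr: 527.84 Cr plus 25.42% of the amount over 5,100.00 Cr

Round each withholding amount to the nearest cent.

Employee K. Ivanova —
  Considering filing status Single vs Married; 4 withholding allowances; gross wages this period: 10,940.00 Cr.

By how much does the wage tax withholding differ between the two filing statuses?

1,069.75 Cr

Wage Tax (Single): taxable = 10,940.00 Cr − 4×262.00 Cr = 9,892.00 Cr
  911.82 Cr + 37.39% × (9,892.00 Cr − 4,800.00 Cr) = 911.82 Cr + 37.39% × 5,092.00 Cr = 2,815.72 Cr
Wage Tax (Married): taxable = 10,940.00 Cr − 4×262.00 Cr = 9,892.00 Cr
  527.84 Cr + 25.42% × (9,892.00 Cr − 5,100.00 Cr) = 527.84 Cr + 25.42% × 4,792.00 Cr = 1,745.97 Cr
Difference: |2,815.72 Cr − 1,745.97 Cr| = 1,069.75 Cr (higher under Single)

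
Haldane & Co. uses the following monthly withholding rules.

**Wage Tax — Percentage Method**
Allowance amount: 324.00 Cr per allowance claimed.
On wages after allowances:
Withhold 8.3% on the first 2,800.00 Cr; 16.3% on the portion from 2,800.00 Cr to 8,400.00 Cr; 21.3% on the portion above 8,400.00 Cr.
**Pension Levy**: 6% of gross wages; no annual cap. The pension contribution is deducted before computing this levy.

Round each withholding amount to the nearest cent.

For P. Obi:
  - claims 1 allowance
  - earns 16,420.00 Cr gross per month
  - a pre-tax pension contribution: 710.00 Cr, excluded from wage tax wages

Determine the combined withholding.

3,575.82 Cr

Wage Tax: taxable = 16,420.00 Cr − 710.00 Cr − 1×324.00 Cr = 15,386.00 Cr
  1,145.20 Cr + 21.3% × (15,386.00 Cr − 8,400.00 Cr) = 1,145.20 Cr + 21.3% × 6,986.00 Cr = 2,633.22 Cr
Pension Levy: 6% × 15,710.00 Cr = 942.60 Cr
Total: 2,633.22 Cr + 942.60 Cr = 3,575.82 Cr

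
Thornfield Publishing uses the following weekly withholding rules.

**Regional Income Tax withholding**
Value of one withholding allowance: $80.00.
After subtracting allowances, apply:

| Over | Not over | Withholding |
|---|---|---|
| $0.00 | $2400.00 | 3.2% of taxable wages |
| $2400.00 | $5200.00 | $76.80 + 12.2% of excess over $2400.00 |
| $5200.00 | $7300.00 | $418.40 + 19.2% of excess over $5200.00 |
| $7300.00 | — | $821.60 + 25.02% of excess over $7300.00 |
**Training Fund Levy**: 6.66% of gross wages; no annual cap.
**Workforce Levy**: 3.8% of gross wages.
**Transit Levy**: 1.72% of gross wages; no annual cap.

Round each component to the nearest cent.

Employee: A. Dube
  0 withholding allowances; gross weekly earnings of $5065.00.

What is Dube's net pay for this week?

$4046.15

Regional Income Tax: taxable = $5065.00
  $76.80 + 12.2% × ($5065.00 − $2400.00) = $76.80 + 12.2% × $2665.00 = $401.93
Training Fund Levy: 6.66% × $5065.00 = $337.33
Workforce Levy: 3.8% × $5065.00 = $192.47
Transit Levy: 1.72% × $5065.00 = $87.12
Total withheld: $401.93 + $337.33 + $192.47 + $87.12 = $1018.85
Net pay: $5065.00 − $1018.85 = $4046.15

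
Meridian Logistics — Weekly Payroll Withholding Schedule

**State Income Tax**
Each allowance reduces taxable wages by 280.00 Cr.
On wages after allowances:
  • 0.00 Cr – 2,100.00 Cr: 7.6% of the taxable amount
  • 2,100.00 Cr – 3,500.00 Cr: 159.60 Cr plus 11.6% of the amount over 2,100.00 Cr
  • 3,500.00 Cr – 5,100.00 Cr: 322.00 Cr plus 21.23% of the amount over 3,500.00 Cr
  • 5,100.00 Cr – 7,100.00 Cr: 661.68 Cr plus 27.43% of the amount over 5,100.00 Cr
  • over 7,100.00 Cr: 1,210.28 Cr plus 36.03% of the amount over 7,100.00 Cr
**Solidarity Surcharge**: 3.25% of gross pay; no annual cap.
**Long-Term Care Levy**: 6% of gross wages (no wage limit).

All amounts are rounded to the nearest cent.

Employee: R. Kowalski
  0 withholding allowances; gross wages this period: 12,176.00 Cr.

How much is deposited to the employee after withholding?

8,010.56 Cr

State Income Tax: taxable = 12,176.00 Cr
  1,210.28 Cr + 36.03% × (12,176.00 Cr − 7,100.00 Cr) = 1,210.28 Cr + 36.03% × 5,076.00 Cr = 3,039.16 Cr
Solidarity Surcharge: 3.25% × 12,176.00 Cr = 395.72 Cr
Long-Term Care Levy: 6% × 12,176.00 Cr = 730.56 Cr
Total withheld: 3,039.16 Cr + 395.72 Cr + 730.56 Cr = 4,165.44 Cr
Net pay: 12,176.00 Cr − 4,165.44 Cr = 8,010.56 Cr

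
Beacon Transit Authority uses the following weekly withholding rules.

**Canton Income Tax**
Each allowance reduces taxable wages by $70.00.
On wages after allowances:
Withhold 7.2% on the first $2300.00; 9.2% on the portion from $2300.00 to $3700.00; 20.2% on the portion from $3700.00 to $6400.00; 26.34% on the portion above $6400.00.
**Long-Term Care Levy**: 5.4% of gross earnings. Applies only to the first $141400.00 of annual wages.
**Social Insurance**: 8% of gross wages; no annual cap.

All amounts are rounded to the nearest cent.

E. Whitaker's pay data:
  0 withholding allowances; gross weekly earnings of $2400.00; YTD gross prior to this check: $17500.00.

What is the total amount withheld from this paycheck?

$496.40

Canton Income Tax: taxable = $2400.00
  $165.60 + 9.2% × ($2400.00 − $2300.00) = $165.60 + 9.2% × $100.00 = $174.80
Long-Term Care Levy: 5.4% × $2400.00 = $129.60
Social Insurance: 8% × $2400.00 = $192.00
Total: $174.80 + $129.60 + $192.00 = $496.40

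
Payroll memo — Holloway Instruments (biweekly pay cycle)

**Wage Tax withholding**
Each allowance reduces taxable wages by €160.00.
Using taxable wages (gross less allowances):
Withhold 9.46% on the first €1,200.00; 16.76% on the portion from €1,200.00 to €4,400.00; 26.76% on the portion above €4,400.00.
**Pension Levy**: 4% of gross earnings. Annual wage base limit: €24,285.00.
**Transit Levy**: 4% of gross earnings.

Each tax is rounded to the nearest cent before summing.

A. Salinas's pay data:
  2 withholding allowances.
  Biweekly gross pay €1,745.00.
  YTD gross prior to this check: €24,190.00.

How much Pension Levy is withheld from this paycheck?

Pension Levy: cap €24,285.00 − YTD €24,190.00 = €95.00 subject; 4% × €95.00 = €3.80

€3.80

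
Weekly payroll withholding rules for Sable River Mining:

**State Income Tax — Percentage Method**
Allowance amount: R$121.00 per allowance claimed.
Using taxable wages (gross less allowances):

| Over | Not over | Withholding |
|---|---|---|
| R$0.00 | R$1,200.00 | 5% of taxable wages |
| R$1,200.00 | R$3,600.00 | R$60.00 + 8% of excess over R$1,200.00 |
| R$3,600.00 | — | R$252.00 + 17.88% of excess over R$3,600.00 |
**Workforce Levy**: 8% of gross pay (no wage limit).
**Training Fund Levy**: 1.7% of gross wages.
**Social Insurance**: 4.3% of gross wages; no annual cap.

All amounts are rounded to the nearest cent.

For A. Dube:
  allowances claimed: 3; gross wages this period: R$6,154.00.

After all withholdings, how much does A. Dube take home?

State Income Tax: taxable = R$6,154.00 − 3×R$121.00 = R$5,791.00
  R$252.00 + 17.88% × (R$5,791.00 − R$3,600.00) = R$252.00 + 17.88% × R$2,191.00 = R$643.75
Workforce Levy: 8% × R$6,154.00 = R$492.32
Training Fund Levy: 1.7% × R$6,154.00 = R$104.62
Social Insurance: 4.3% × R$6,154.00 = R$264.62
Total withheld: R$643.75 + R$492.32 + R$104.62 + R$264.62 = R$1,505.31
Net pay: R$6,154.00 − R$1,505.31 = R$4,648.69

R$4,648.69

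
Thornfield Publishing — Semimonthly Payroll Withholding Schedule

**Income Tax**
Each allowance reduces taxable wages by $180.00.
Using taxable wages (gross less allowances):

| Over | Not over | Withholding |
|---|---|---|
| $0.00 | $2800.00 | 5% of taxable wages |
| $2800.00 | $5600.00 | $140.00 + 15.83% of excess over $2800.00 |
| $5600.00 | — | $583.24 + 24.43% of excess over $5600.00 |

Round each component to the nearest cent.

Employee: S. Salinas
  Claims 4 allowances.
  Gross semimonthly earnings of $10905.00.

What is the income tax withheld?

Income Tax: taxable = $10905.00 − 4×$180.00 = $10185.00
  $583.24 + 24.43% × ($10185.00 − $5600.00) = $583.24 + 24.43% × $4585.00 = $1703.36

$1703.36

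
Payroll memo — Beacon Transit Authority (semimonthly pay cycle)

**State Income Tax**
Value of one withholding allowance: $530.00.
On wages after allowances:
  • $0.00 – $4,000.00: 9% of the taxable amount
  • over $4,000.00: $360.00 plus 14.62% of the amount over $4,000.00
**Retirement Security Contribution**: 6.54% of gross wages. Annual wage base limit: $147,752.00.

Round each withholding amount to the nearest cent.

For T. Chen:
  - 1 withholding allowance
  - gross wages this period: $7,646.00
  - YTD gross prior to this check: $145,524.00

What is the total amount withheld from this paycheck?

State Income Tax: taxable = $7,646.00 − 1×$530.00 = $7,116.00
  $360.00 + 14.62% × ($7,116.00 − $4,000.00) = $360.00 + 14.62% × $3,116.00 = $815.56
Retirement Security Contribution: cap $147,752.00 − YTD $145,524.00 = $2,228.00 subject; 6.54% × $2,228.00 = $145.71
Total: $815.56 + $145.71 = $961.27

$961.27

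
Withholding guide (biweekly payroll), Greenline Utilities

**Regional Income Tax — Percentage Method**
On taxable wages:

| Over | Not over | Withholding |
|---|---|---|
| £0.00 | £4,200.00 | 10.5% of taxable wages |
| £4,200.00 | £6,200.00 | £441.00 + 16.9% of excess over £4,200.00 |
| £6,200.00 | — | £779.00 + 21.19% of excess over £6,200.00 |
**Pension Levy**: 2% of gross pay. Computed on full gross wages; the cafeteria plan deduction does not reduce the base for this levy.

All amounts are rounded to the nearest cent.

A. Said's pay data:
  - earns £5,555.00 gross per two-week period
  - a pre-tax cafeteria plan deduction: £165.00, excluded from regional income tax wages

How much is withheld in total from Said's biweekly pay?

Regional Income Tax: taxable = £5,555.00 − £165.00 = £5,390.00
  £441.00 + 16.9% × (£5,390.00 − £4,200.00) = £441.00 + 16.9% × £1,190.00 = £642.11
Pension Levy: 2% × £5,555.00 = £111.10
Total: £642.11 + £111.10 = £753.21

£753.21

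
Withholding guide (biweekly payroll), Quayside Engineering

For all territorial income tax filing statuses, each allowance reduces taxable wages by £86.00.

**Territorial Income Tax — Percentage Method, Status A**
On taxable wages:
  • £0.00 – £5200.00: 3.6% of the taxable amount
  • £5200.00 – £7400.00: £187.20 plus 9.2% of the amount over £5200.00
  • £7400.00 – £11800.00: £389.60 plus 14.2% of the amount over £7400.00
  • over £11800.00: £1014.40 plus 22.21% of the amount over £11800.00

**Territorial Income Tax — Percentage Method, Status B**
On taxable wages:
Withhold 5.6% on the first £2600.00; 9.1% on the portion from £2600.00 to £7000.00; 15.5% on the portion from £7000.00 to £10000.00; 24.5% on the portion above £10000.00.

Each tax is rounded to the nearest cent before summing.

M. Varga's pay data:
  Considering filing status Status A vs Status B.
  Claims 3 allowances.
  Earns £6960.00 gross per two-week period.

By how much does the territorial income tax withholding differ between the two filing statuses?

Territorial Income Tax (Status A): taxable = £6960.00 − 3×£86.00 = £6702.00
  £187.20 + 9.2% × (£6702.00 − £5200.00) = £187.20 + 9.2% × £1502.00 = £325.38
Territorial Income Tax (Status B): taxable = £6960.00 − 3×£86.00 = £6702.00
  £145.60 + 9.1% × (£6702.00 − £2600.00) = £145.60 + 9.1% × £4102.00 = £518.88
Difference: |£325.38 − £518.88| = £193.50 (higher under Status B)

£193.50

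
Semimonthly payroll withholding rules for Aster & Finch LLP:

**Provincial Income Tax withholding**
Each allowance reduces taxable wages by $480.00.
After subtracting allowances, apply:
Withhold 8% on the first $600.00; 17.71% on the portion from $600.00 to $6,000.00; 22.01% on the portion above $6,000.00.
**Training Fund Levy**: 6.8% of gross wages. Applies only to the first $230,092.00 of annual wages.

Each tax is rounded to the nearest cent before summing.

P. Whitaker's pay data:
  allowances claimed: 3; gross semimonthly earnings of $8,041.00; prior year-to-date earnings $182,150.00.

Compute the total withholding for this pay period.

$1,683.41

Provincial Income Tax: taxable = $8,041.00 − 3×$480.00 = $6,601.00
  $1,004.34 + 22.01% × ($6,601.00 − $6,000.00) = $1,004.34 + 22.01% × $601.00 = $1,136.62
Training Fund Levy: 6.8% × $8,041.00 = $546.79
Total: $1,136.62 + $546.79 = $1,683.41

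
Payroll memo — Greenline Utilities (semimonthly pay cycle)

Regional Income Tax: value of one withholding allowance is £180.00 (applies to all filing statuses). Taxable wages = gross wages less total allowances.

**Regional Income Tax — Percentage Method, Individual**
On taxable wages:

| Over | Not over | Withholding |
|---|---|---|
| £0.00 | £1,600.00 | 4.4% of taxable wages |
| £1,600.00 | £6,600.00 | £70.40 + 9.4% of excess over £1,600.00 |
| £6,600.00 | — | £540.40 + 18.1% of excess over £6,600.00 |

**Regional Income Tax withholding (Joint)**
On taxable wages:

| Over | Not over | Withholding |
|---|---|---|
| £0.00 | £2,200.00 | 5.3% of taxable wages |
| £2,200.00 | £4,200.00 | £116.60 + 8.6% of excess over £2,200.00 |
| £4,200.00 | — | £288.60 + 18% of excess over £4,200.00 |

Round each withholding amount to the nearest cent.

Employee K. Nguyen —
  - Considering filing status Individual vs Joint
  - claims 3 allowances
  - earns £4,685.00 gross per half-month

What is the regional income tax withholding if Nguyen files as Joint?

£283.87

Regional Income Tax (Joint): taxable = £4,685.00 − 3×£180.00 = £4,145.00
  £116.60 + 8.6% × (£4,145.00 − £2,200.00) = £116.60 + 8.6% × £1,945.00 = £283.87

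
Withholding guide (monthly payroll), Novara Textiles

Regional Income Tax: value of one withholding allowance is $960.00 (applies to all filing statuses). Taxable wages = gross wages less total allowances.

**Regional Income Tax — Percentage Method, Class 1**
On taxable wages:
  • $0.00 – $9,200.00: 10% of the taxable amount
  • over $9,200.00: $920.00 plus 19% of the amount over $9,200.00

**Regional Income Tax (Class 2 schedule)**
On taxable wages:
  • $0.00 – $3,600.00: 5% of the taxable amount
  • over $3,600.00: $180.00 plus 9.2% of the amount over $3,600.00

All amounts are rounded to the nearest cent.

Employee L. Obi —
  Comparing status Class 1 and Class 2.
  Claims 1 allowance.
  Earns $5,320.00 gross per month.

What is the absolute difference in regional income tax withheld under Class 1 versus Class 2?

Regional Income Tax (Class 1): taxable = $5,320.00 − 1×$960.00 = $4,360.00
  10% × $4,360.00 = $436.00
Regional Income Tax (Class 2): taxable = $5,320.00 − 1×$960.00 = $4,360.00
  $180.00 + 9.2% × ($4,360.00 − $3,600.00) = $180.00 + 9.2% × $760.00 = $249.92
Difference: |$436.00 − $249.92| = $186.08 (higher under Class 1)

$186.08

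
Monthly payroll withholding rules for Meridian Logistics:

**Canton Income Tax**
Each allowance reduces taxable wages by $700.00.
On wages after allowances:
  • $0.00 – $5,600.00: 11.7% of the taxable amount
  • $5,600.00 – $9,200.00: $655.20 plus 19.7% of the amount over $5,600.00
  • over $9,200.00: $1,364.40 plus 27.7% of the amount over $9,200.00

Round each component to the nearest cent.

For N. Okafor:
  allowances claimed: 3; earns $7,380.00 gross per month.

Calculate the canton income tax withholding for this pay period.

Canton Income Tax: taxable = $7,380.00 − 3×$700.00 = $5,280.00
  11.7% × $5,280.00 = $617.76

$617.76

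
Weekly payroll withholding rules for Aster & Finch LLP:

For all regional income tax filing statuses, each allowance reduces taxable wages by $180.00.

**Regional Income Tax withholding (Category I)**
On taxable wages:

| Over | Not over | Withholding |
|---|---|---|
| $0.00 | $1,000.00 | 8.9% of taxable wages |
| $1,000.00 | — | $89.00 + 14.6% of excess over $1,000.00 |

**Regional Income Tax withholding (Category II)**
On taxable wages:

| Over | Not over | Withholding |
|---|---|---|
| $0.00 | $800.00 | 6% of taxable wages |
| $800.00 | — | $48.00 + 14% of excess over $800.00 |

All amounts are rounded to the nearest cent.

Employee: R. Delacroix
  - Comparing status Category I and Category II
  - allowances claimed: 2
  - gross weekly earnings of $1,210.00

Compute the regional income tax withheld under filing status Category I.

$75.65

Regional Income Tax (Category I): taxable = $1,210.00 − 2×$180.00 = $850.00
  8.9% × $850.00 = $75.65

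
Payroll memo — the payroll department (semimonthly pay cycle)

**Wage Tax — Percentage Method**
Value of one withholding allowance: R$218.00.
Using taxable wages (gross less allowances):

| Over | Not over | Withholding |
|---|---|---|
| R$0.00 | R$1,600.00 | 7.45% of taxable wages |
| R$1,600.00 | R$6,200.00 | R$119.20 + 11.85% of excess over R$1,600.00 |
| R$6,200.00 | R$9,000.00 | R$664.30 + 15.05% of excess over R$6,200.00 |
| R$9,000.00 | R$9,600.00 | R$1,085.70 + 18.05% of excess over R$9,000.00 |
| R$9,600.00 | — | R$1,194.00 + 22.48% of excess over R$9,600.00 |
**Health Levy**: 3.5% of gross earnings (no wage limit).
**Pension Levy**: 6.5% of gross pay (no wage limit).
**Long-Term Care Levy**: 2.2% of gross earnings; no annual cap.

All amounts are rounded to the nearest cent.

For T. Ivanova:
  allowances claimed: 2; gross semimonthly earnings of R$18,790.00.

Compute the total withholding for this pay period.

Wage Tax: taxable = R$18,790.00 − 2×R$218.00 = R$18,354.00
  R$1,194.00 + 22.48% × (R$18,354.00 − R$9,600.00) = R$1,194.00 + 22.48% × R$8,754.00 = R$3,161.90
Health Levy: 3.5% × R$18,790.00 = R$657.65
Pension Levy: 6.5% × R$18,790.00 = R$1,221.35
Long-Term Care Levy: 2.2% × R$18,790.00 = R$413.38
Total: R$3,161.90 + R$657.65 + R$1,221.35 + R$413.38 = R$5,454.28

R$5,454.28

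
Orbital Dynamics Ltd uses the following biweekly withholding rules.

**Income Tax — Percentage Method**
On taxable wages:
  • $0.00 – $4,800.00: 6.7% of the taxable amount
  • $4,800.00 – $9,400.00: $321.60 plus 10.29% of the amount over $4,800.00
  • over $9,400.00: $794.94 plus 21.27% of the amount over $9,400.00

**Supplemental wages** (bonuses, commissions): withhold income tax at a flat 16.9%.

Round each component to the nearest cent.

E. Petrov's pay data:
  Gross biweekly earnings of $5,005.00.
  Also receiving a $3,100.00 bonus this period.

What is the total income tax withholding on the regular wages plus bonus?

Income Tax: taxable = $5,005.00
  $321.60 + 10.29% × ($5,005.00 − $4,800.00) = $321.60 + 10.29% × $205.00 = $342.69
Supplemental (16.9% flat on bonus): 16.9% × $3,100.00 = $523.90
Total income tax: $342.69 + $523.90 = $866.59

$866.59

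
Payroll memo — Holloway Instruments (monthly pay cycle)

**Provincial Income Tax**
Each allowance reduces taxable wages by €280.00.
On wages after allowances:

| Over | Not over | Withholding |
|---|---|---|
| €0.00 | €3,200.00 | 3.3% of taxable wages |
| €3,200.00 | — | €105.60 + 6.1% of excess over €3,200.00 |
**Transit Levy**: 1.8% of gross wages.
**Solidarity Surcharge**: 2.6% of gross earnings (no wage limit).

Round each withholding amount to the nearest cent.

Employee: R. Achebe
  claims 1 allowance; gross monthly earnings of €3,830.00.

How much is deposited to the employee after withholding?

€3,534.53

Provincial Income Tax: taxable = €3,830.00 − 1×€280.00 = €3,550.00
  €105.60 + 6.1% × (€3,550.00 − €3,200.00) = €105.60 + 6.1% × €350.00 = €126.95
Transit Levy: 1.8% × €3,830.00 = €68.94
Solidarity Surcharge: 2.6% × €3,830.00 = €99.58
Total withheld: €126.95 + €68.94 + €99.58 = €295.47
Net pay: €3,830.00 − €295.47 = €3,534.53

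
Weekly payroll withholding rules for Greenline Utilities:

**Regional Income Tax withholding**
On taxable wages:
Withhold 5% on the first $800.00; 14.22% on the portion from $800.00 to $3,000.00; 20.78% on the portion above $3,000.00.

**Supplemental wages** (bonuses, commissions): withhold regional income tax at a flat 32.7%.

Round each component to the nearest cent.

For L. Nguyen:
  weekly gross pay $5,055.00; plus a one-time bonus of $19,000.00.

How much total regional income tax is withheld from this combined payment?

$6,992.87

Regional Income Tax: taxable = $5,055.00
  $352.84 + 20.78% × ($5,055.00 − $3,000.00) = $352.84 + 20.78% × $2,055.00 = $779.87
Supplemental (32.7% flat on bonus): 32.7% × $19,000.00 = $6,213.00
Total regional income tax: $779.87 + $6,213.00 = $6,992.87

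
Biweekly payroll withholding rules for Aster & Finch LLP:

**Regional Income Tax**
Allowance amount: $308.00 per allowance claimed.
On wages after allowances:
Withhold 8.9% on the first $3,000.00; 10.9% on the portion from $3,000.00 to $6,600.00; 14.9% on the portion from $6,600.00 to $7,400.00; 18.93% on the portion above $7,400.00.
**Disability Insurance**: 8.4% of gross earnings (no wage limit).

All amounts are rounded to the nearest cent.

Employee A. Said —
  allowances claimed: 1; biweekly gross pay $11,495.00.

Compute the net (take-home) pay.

Regional Income Tax: taxable = $11,495.00 − 1×$308.00 = $11,187.00
  $778.60 + 18.93% × ($11,187.00 − $7,400.00) = $778.60 + 18.93% × $3,787.00 = $1,495.48
Disability Insurance: 8.4% × $11,495.00 = $965.58
Total withheld: $1,495.48 + $965.58 = $2,461.06
Net pay: $11,495.00 − $2,461.06 = $9,033.94

$9,033.94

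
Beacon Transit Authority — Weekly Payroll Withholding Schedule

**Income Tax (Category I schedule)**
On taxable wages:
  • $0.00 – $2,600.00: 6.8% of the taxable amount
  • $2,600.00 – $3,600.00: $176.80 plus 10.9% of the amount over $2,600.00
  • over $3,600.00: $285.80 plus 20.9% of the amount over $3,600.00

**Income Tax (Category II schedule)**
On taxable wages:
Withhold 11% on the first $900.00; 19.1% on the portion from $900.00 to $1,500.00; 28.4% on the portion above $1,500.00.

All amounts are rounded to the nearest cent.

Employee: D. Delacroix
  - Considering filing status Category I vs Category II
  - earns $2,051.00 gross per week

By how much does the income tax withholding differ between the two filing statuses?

Income Tax (Category I): taxable = $2,051.00
  6.8% × $2,051.00 = $139.47
Income Tax (Category II): taxable = $2,051.00
  $213.60 + 28.4% × ($2,051.00 − $1,500.00) = $213.60 + 28.4% × $551.00 = $370.08
Difference: |$139.47 − $370.08| = $230.61 (higher under Category II)

$230.61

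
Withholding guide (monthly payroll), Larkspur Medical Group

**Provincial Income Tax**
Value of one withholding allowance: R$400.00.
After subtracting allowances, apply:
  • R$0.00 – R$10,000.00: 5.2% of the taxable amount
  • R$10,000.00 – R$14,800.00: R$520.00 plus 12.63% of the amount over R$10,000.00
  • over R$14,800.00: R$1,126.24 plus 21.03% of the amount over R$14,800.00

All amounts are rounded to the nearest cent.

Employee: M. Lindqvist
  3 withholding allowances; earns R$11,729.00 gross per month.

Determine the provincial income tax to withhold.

R$586.81

Provincial Income Tax: taxable = R$11,729.00 − 3×R$400.00 = R$10,529.00
  R$520.00 + 12.63% × (R$10,529.00 − R$10,000.00) = R$520.00 + 12.63% × R$529.00 = R$586.81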